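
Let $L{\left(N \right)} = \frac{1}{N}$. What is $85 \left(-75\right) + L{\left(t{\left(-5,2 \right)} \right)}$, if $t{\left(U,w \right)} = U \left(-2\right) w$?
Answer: $- \frac{127499}{20} \approx -6375.0$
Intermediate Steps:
$t{\left(U,w \right)} = - 2 U w$
$85 \left(-75\right) + L{\left(t{\left(-5,2 \right)} \right)} = 85 \left(-75\right) + \frac{1}{\left(-2\right) \left(-5\right) 2} = -6375 + \frac{1}{20} = - \frac{127499}{20}$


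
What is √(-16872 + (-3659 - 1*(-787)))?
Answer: 4*I*√1234 ≈ 140.51*I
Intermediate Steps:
√(-16872 + (-3659 - 1*(-787))) = √(-16872 + (-3659 + 787)) = √(-16872 - 2872) = √(-19744) = 4*I*√1234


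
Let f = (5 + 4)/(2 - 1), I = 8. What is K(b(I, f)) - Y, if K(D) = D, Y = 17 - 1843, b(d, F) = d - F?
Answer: 1825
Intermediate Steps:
f = 9 (f = 9/1 = 9*1 = 9)
Y = -1826
K(b(I, f)) - Y = (8 - 1*9) - 1*(-1826) = (8 - 9) + 1826 = -1 + 1826 = 1825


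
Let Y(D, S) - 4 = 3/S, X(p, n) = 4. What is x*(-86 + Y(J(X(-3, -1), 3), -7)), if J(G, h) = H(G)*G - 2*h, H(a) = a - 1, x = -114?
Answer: 65778/7 ≈ 9396.9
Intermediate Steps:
H(a) = -1 + a
J(G, h) = -2*h + G*(-1 + G) (J(G, h) = (-1 + G)*G - 2*h = G*(-1 + G) - 2*h = -2*h + G*(-1 + G))
Y(D, S) = 4 + 3/S
x*(-86 + Y(J(X(-3, -1), 3), -7)) = -114*(-86 + (4 + 3/(-7))) = -114*(-86 + (4 + 3*(-⅐))) = -114*(-86 + (4 - 3/7)) = -114*(-86 + 25/7) = -114*(-577/7) = 65778/7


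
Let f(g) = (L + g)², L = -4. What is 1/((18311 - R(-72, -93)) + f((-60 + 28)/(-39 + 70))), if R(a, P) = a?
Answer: 961/17690399 ≈ 5.4323e-5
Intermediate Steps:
f(g) = (-4 + g)²
1/((18311 - R(-72, -93)) + f((-60 + 28)/(-39 + 70))) = 1/((18311 - 1*(-72)) + (-4 + (-60 + 28)/(-39 + 70))²) = 1/((18311 + 72) + (-4 - 32/31)²) = 1/(18383 + (-4 - 32*1/31)²) = 1/(18383 + (-4 - 32/31)²) = 1/(18383 + (-156/31)²) = 1/(18383 + 24336/961) = 1/(17690399/961) = 961/17690399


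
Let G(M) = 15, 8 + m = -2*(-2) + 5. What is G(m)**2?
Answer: 225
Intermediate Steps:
m = 1 (m = -8 + (-2*(-2) + 5) = -8 + (4 + 5) = -8 + 9 = 1)
G(m)**2 = 15**2 = 225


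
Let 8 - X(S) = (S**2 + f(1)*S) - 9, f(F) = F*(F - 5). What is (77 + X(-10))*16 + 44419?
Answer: 43683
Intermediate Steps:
f(F) = F*(-5 + F)
X(S) = 17 - S**2 + 4*S (X(S) = 8 - ((S**2 + (1*(-5 + 1))*S) - 9) = 8 - ((S**2 + (1*(-4))*S) - 9) = 8 - ((S**2 - 4*S) - 9) = 8 - (-9 + S**2 - 4*S) = 8 + (9 - S**2 + 4*S) = 17 - S**2 + 4*S)
(77 + X(-10))*16 + 44419 = (77 + (17 - 1*(-10)**2 + 4*(-10)))*16 + 44419 = (77 + (17 - 1*100 - 40))*16 + 44419 = (77 + (17 - 100 - 40))*16 + 44419 = (77 - 123)*16 + 44419 = -46*16 + 44419 = -736 + 44419 = 43683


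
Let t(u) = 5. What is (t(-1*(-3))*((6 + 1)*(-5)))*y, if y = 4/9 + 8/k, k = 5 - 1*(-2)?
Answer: -2500/9 ≈ -277.78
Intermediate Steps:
k = 7 (k = 5 + 2 = 7)
y = 100/63 (y = 4/9 + 8/7 = 100/63 ≈ 1.5873)
(t(-1*(-3))*((6 + 1)*(-5)))*y = (5*((6 + 1)*(-5)))*(100/63) = (5*(7*(-5)))*(100/63) = (5*(-35))*(100/63) = -175*100/63 = -2500/9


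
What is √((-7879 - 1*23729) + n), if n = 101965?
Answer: 23*√133 ≈ 265.25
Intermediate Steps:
√((-7879 - 1*23729) + n) = √((-7879 - 1*23729) + 101965) = √((-7879 - 23729) + 101965) = √(-31608 + 101965) = √70357 = 23*√133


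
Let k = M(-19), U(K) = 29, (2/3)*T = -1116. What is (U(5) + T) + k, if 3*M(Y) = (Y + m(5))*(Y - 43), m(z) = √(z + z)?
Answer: -3757/3 - 62*√10/3 ≈ -1317.7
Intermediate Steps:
T = -1674 (T = (3/2)*(-1116) = -1674)
m(z) = √2*√z (m(z) = √(2*z) = √2*√z)
M(Y) = (-43 + Y)*(Y + √10)/3 (M(Y) = ((Y + √2*√5)*(Y - 43))/3 = ((Y + √10)*(-43 + Y))/3 = ((-43 + Y)*(Y + √10))/3 = (-43 + Y)*(Y + √10)/3)
k = 1178/3 - 62*√10/3 (k = -43/3*(-19) - 43*√10/3 + (⅓)*(-19)² + (⅓)*(-19)*√10 = 817/3 - 43*√10/3 + (⅓)*361 - 19*√10/3 = 817/3 - 43*√10/3 + 361/3 - 19*√10/3 = 1178/3 - 62*√10/3 ≈ 327.31)
(U(5) + T) + k = (29 - 1674) + (1178/3 - 62*√10/3) = -1645 + (1178/3 - 62*√10/3) = -3757/3 - 62*√10/3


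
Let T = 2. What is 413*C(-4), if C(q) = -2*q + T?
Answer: 4130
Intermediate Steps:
C(q) = 2 - 2*q (C(q) = -2*q + 2 = 2 - 2*q)
413*C(-4) = 413*(2 - 2*(-4)) = 413*(2 + 8) = 413*10 = 4130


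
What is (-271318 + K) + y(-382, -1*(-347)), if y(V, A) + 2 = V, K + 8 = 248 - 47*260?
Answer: -283682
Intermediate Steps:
K = -11980 (K = -8 + (248 - 47*260) = -8 + (248 - 12220) = -8 - 11972 = -11980)
y(V, A) = -2 + V
(-271318 + K) + y(-382, -1*(-347)) = (-271318 - 11980) + (-2 - 382) = -283298 - 384 = -283682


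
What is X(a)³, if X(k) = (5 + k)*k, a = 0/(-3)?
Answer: 0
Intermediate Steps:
a = 0 (a = -⅓*0 = 0)
X(k) = k*(5 + k)
X(a)³ = (0*(5 + 0))³ = (0*5)³ = 0³ = 0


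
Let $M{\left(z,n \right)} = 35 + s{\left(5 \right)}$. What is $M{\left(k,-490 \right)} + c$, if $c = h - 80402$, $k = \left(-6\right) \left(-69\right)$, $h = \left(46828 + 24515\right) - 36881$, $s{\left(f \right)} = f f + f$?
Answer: $-45875$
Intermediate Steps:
$s{\left(f \right)} = f + f^{2}$ ($s{\left(f \right)} = f^{2} + f = f + f^{2}$)
$h = 34462$ ($h = 71343 - 36881 = 34462$)
$k = 414$
$M{\left(z,n \right)} = 65$ ($M{\left(z,n \right)} = 35 + 5 \left(1 + 5\right) = 35 + 5 \cdot 6 = 35 + 30 = 65$)
$c = -45940$ ($c = 34462 - 80402 = -45940$)
$M{\left(k,-490 \right)} + c = 65 - 45940 = -45875$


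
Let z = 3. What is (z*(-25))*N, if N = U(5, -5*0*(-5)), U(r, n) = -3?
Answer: 225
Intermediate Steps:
N = -3
(z*(-25))*N = (3*(-25))*(-3) = -75*(-3) = 225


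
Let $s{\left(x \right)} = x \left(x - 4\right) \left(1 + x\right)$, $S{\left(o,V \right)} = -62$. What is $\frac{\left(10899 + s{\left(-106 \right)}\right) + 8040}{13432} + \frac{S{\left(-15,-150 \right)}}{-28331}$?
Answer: $- \frac{1484706509}{16545304} \approx -89.736$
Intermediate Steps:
$s{\left(x \right)} = x \left(1 + x\right) \left(-4 + x\right)$ ($s{\left(x \right)} = x \left(-4 + x\right) \left(1 + x\right) = x \left(1 + x\right) \left(-4 + x\right)$)
$\frac{\left(10899 + s{\left(-106 \right)}\right) + 8040}{13432} + \frac{S{\left(-15,-150 \right)}}{-28331} = \frac{\left(10899 - 106 \left(-4 + \left(-106\right)^{2} - -318\right)\right) + 8040}{13432} - \frac{62}{-28331} = \left(\left(10899 - 106 \left(-4 + 11236 + 318\right)\right) + 8040\right) \frac{1}{13432} - - \frac{62}{28331} = \left(\left(10899 - 1224300\right) + 8040\right) \frac{1}{13432} + \frac{62}{28331} = \left(-1213401 + 8040\right) \frac{1}{13432} + \frac{62}{28331} = \left(-1205361\right) \frac{1}{13432} + \frac{62}{28331} = - \frac{52407}{584} + \frac{62}{28331} = - \frac{1484706509}{16545304}$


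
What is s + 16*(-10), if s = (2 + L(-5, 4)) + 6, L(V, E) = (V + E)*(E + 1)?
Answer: -157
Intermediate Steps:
L(V, E) = (1 + E)*(E + V) (L(V, E) = (E + V)*(1 + E) = (1 + E)*(E + V))
s = 3 (s = (2 + (4 - 5 + 4**2 + 4*(-5))) + 6 = (2 + (4 - 5 + 16 - 20)) + 6 = (2 - 5) + 6 = -3 + 6 = 3)
s + 16*(-10) = 3 + 16*(-10) = 3 - 160 = -157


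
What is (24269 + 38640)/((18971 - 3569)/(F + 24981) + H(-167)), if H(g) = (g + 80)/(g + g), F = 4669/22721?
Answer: 5963072456019910/83131968309 ≈ 71730.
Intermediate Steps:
F = 4669/22721 (F = 4669*(1/22721) = 4669/22721 ≈ 0.20549)
H(g) = (80 + g)/(2*g) (H(g) = (80 + g)/((2*g)) = (80 + g)*(1/(2*g)) = (80 + g)/(2*g))
(24269 + 38640)/((18971 - 3569)/(F + 24981) + H(-167)) = (24269 + 38640)/((18971 - 3569)/(4669/22721 + 24981) + (1/2)*(80 - 167)/(-167)) = 62909/(15402/(567597970/22721) + (1/2)*(-1/167)*(-87)) = 62909/(15402*(22721/567597970) + 87/334) = 62909/(174974421/283798985 + 87/334) = 62909/(83131968309/94788860990) = 62909*(94788860990/83131968309) = 5963072456019910/83131968309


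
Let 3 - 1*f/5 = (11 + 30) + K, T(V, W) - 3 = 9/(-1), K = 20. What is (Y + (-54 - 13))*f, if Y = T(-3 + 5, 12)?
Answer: 21170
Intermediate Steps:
T(V, W) = -6 (T(V, W) = 3 + 9/(-1) = 3 + 9*(-1) = 3 - 9 = -6)
Y = -6
f = -290 (f = 15 - 5*((11 + 30) + 20) = 15 - 5*(41 + 20) = 15 - 5*61 = 15 - 305 = -290)
(Y + (-54 - 13))*f = (-6 + (-54 - 13))*(-290) = (-6 - 67)*(-290) = -73*(-290) = 21170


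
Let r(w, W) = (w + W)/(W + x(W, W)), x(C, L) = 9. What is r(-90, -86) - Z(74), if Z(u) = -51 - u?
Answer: 891/7 ≈ 127.29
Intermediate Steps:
r(w, W) = (W + w)/(9 + W) (r(w, W) = (w + W)/(W + 9) = (W + w)/(9 + W))
r(-90, -86) - Z(74) = (-86 - 90)/(9 - 86) - (-51 - 1*74) = -176/(-77) - (-51 - 74) = -1/77*(-176) - 1*(-125) = 16/7 + 125 = 891/7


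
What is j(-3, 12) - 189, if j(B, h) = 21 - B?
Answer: -165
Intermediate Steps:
j(-3, 12) - 189 = (21 - 1*(-3)) - 189 = (21 + 3) - 189 = 24 - 189 = -165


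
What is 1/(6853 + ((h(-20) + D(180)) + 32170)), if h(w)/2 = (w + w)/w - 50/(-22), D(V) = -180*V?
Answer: 11/72947 ≈ 0.00015079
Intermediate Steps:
h(w) = 94/11 (h(w) = 2*((w + w)/w - 50/(-22)) = 2*((2*w)/w - 50*(-1/22)) = 2*(2 + 25/11) = 2*(47/11) = 94/11)
1/(6853 + ((h(-20) + D(180)) + 32170)) = 1/(6853 + ((94/11 - 180*180) + 32170)) = 1/(6853 + ((94/11 - 32400) + 32170)) = 1/(6853 + (-356306/11 + 32170)) = 1/(6853 - 2436/11) = 1/(72947/11) = 11/72947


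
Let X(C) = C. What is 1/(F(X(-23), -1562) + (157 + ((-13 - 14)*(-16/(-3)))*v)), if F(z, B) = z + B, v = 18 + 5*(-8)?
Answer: 1/1740 ≈ 0.00057471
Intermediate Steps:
v = -22 (v = 18 - 40 = -22)
F(z, B) = B + z
1/(F(X(-23), -1562) + (157 + ((-13 - 14)*(-16/(-3)))*v)) = 1/((-1562 - 23) + (157 + ((-13 - 14)*(-16/(-3)))*(-22))) = 1/(-1585 + (157 - (-432)*(-1)/3*(-22))) = 1/(-1585 + (157 - 27*16/3*(-22))) = 1/(-1585 + (157 - 144*(-22))) = 1/(-1585 + (157 + 3168)) = 1/(-1585 + 3325) = 1/1740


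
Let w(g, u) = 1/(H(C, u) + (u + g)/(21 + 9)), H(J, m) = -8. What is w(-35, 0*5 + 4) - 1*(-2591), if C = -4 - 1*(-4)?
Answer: 702131/271 ≈ 2590.9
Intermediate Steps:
C = 0 (C = -4 + 4 = 0)
w(g, u) = 1/(-8 + g/30 + u/30) (w(g, u) = 1/(-8 + (u + g)/(21 + 9)) = 1/(-8 + (g + u)/30) = 1/(-8 + (g + u)*(1/30)) = 1/(-8 + (g/30 + u/30)) = 1/(-8 + g/30 + u/30))
w(-35, 0*5 + 4) - 1*(-2591) = 30/(-240 - 35 + (0*5 + 4)) - 1*(-2591) = 30/(-240 - 35 + (0 + 4)) + 2591 = 30/(-240 - 35 + 4) + 2591 = 30/(-271) + 2591 = 30*(-1/271) + 2591 = -30/271 + 2591 = 702131/271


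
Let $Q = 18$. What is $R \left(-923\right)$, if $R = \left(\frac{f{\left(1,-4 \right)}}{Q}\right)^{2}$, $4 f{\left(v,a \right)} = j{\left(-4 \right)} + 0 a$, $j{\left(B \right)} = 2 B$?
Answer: $- \frac{923}{81} \approx -11.395$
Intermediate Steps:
$f{\left(v,a \right)} = -2$ ($f{\left(v,a \right)} = \frac{2 \left(-4\right) + 0 a}{4} = \frac{-8 + 0}{4} = \frac{1}{4} \left(-8\right) = -2$)
$R = \frac{1}{81}$ ($R = \left(- \frac{2}{18}\right)^{2} = \left(\left(-2\right) \frac{1}{18}\right)^{2} = \left(- \frac{1}{9}\right)^{2} = \frac{1}{81} \approx 0.012346$)
$R \left(-923\right) = \frac{1}{81} \left(-923\right) = - \frac{923}{81}$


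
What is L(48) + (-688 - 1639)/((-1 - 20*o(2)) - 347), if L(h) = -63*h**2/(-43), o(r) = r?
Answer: 56419037/16684 ≈ 3381.6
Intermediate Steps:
L(h) = 63*h**2/43 (L(h) = -63*h**2*(-1/43) = 63*h**2/43)
L(48) + (-688 - 1639)/((-1 - 20*o(2)) - 347) = (63/43)*48**2 + (-688 - 1639)/((-1 - 20*2) - 347) = (63/43)*2304 - 2327/((-1 - 40) - 347) = 145152/43 - 2327/(-41 - 347) = 145152/43 - 2327/(-388) = 145152/43 - 2327*(-1/388) = 145152/43 + 2327/388 = 56419037/16684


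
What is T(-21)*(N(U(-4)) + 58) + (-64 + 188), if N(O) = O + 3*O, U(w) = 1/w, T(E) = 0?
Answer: 124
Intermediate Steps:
U(w) = 1/w
N(O) = 4*O
T(-21)*(N(U(-4)) + 58) + (-64 + 188) = 0*(4/(-4) + 58) + (-64 + 188) = 0*(4*(-¼) + 58) + 124 = 0*(-1 + 58) + 124 = 0*57 + 124 = 0 + 124 = 124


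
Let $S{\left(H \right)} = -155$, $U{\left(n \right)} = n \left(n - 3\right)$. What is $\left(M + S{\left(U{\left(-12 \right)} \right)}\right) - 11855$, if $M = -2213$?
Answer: $-14223$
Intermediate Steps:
$U{\left(n \right)} = n \left(-3 + n\right)$
$\left(M + S{\left(U{\left(-12 \right)} \right)}\right) - 11855 = \left(-2213 - 155\right) - 11855 = -2368 - 11855 = -14223$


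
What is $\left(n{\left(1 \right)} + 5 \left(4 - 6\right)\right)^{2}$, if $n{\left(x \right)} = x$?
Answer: $81$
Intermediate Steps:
$\left(n{\left(1 \right)} + 5 \left(4 - 6\right)\right)^{2} = \left(1 + 5 \left(4 - 6\right)\right)^{2} = \left(1 + 5 \left(-2\right)\right)^{2} = \left(1 - 10\right)^{2} = \left(-9\right)^{2} = 81$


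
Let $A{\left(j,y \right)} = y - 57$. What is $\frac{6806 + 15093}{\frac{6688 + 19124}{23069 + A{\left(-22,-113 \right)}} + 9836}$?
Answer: $\frac{167155067}{75086792} \approx 2.2262$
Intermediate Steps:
$A{\left(j,y \right)} = -57 + y$ ($A{\left(j,y \right)} = y - 57 = -57 + y$)
$\frac{6806 + 15093}{\frac{6688 + 19124}{23069 + A{\left(-22,-113 \right)}} + 9836} = \frac{6806 + 15093}{\frac{6688 + 19124}{23069 - 170} + 9836} = \frac{21899}{\frac{25812}{23069 - 170} + 9836} = \frac{21899}{\frac{25812}{22899} + 9836} = \frac{21899}{25812 \cdot \frac{1}{22899} + 9836} = \frac{21899}{\frac{8604}{7633} + 9836} = \frac{21899}{\frac{75086792}{7633}} = 21899 \cdot \frac{7633}{75086792} = \frac{167155067}{75086792}$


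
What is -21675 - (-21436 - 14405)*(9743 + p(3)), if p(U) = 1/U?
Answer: 349189135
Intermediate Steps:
-21675 - (-21436 - 14405)*(9743 + p(3)) = -21675 - (-21436 - 14405)*(9743 + 1/3) = -21675 - (-35841)*(9743 + ⅓) = -21675 - (-35841)*29230/3 = -21675 - 1*(-349210810) = -21675 + 349210810 = 349189135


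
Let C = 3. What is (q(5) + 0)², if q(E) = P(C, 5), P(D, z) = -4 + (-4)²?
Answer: 144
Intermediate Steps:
P(D, z) = 12 (P(D, z) = -4 + 16 = 12)
q(E) = 12
(q(5) + 0)² = (12 + 0)² = 12² = 144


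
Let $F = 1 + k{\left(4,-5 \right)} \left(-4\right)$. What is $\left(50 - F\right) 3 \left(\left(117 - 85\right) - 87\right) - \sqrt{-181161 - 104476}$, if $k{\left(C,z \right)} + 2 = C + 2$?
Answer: $-10725 - i \sqrt{285637} \approx -10725.0 - 534.45 i$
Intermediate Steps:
$k{\left(C,z \right)} = C$ ($k{\left(C,z \right)} = -2 + \left(C + 2\right) = -2 + \left(2 + C\right) = C$)
$F = -15$ ($F = 1 + 4 \left(-4\right) = 1 - 16 = -15$)
$\left(50 - F\right) 3 \left(\left(117 - 85\right) - 87\right) - \sqrt{-181161 - 104476} = \left(50 - -15\right) 3 \left(\left(117 - 85\right) - 87\right) - \sqrt{-181161 - 104476} = \left(50 + 15\right) 3 \left(32 - 87\right) - \sqrt{-285637} = 65 \cdot 3 \left(-55\right) - i \sqrt{285637} = 195 \left(-55\right) - i \sqrt{285637} = -10725 - i \sqrt{285637}$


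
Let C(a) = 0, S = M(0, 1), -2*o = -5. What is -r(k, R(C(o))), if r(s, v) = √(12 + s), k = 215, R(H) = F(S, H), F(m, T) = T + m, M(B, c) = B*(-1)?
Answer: -√227 ≈ -15.067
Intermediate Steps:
o = 5/2 (o = -½*(-5) = 5/2 ≈ 2.5000)
M(B, c) = -B
S = 0 (S = -1*0 = 0)
R(H) = H (R(H) = H + 0 = H)
-r(k, R(C(o))) = -√(12 + 215) = -√227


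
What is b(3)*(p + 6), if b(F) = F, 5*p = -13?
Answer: 51/5 ≈ 10.200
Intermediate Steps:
p = -13/5 (p = (⅕)*(-13) = -13/5 ≈ -2.6000)
b(3)*(p + 6) = 3*(-13/5 + 6) = 3*(17/5) = 51/5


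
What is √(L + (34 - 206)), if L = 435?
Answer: √263 ≈ 16.217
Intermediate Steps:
√(L + (34 - 206)) = √(435 + (34 - 206)) = √(435 - 172) = √263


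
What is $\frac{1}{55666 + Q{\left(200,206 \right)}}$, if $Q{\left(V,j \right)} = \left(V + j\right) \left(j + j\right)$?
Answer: $\frac{1}{222938} \approx 4.4856 \cdot 10^{-6}$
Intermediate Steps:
$Q{\left(V,j \right)} = 2 j \left(V + j\right)$ ($Q{\left(V,j \right)} = \left(V + j\right) 2 j = 2 j \left(V + j\right)$)
$\frac{1}{55666 + Q{\left(200,206 \right)}} = \frac{1}{55666 + 2 \cdot 206 \left(200 + 206\right)} = \frac{1}{55666 + 2 \cdot 206 \cdot 406} = \frac{1}{55666 + 167272} = \frac{1}{222938}$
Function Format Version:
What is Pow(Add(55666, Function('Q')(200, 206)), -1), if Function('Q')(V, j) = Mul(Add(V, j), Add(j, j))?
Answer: Rational(1, 222938) ≈ 4.4856e-6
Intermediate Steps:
Function('Q')(V, j) = Mul(2, j, Add(V, j)) (Function('Q')(V, j) = Mul(Add(V, j), Mul(2, j)) = Mul(2, j, Add(V, j)))
Pow(Add(55666, Function('Q')(200, 206)), -1) = Pow(Add(55666, Mul(2, 206, Add(200, 206))), -1) = Pow(Add(55666, Mul(2, 206, 406)), -1) = Pow(Add(55666, 167272), -1) = Pow(222938, -1) = Rational(1, 222938)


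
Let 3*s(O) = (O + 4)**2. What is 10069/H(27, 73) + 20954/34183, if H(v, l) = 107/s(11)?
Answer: 25816389103/3657581 ≈ 7058.3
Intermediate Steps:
s(O) = (4 + O)**2/3 (s(O) = (O + 4)**2/3 = (4 + O)**2/3)
H(v, l) = 107/75 (H(v, l) = 107/(((4 + 11)**2/3)) = 107/(((1/3)*15**2)) = 107/(((1/3)*225)) = 107/75)
10069/H(27, 73) + 20954/34183 = 10069/(107/75) + 20954/34183 = 10069*(75/107) + 20954*(1/34183) = 755175/107 + 20954/34183 = 25816389103/3657581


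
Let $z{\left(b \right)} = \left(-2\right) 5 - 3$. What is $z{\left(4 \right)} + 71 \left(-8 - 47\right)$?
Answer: $-3918$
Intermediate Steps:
$z{\left(b \right)} = -13$ ($z{\left(b \right)} = -10 - 3 = -13$)
$z{\left(4 \right)} + 71 \left(-8 - 47\right) = -13 + 71 \left(-8 - 47\right) = -13 + 71 \left(-55\right) = -13 - 3905 = -3918$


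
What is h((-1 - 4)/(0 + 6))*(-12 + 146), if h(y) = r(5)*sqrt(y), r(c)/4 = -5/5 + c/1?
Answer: 1072*I*sqrt(30)/3 ≈ 1957.2*I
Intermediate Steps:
r(c) = -4 + 4*c (r(c) = 4*(-5/5 + c/1) = 4*(-5*1/5 + c*1) = 4*(-1 + c) = -4 + 4*c)
h(y) = 16*sqrt(y) (h(y) = (-4 + 4*5)*sqrt(y) = (-4 + 20)*sqrt(y) = 16*sqrt(y))
h((-1 - 4)/(0 + 6))*(-12 + 146) = (16*sqrt((-1 - 4)/(0 + 6)))*(-12 + 146) = (16*sqrt(-5/6))*134 = (16*(I*sqrt(30)/6))*134 = (8*I*sqrt(30)/3)*134 = 1072*I*sqrt(30)/3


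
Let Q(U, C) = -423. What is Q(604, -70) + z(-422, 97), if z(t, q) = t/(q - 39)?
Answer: -12478/29 ≈ -430.28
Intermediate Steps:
z(t, q) = t/(-39 + q)
Q(604, -70) + z(-422, 97) = -423 - 422/(-39 + 97) = -423 - 422/58 = -423 - 422*1/58 = -423 - 211/29 = -12478/29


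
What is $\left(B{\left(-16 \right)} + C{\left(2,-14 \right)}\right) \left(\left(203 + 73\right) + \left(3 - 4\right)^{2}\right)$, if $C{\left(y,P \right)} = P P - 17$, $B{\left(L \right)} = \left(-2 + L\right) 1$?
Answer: $44597$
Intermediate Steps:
$B{\left(L \right)} = -2 + L$
$C{\left(y,P \right)} = -17 + P^{2}$ ($C{\left(y,P \right)} = P^{2} - 17 = -17 + P^{2}$)
$\left(B{\left(-16 \right)} + C{\left(2,-14 \right)}\right) \left(\left(203 + 73\right) + \left(3 - 4\right)^{2}\right) = \left(\left(-2 - 16\right) - \left(17 - \left(-14\right)^{2}\right)\right) \left(\left(203 + 73\right) + \left(3 - 4\right)^{2}\right) = \left(-18 + \left(-17 + 196\right)\right) \left(276 + \left(-1\right)^{2}\right) = \left(-18 + 179\right) \left(276 + 1\right) = 161 \cdot 277 = 44597$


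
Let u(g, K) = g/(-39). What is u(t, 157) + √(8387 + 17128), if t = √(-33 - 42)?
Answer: 27*√35 - 5*I*√3/39 ≈ 159.73 - 0.22206*I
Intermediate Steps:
t = 5*I*√3 (t = √(-75) = 5*I*√3 ≈ 8.6602*I)
u(g, K) = -g/39 (u(g, K) = g*(-1/39) = -g/39)
u(t, 157) + √(8387 + 17128) = -5*I*√3/39 + √(8387 + 17128) = -5*I*√3/39 + √25515 = -5*I*√3/39 + 27*√35 = 27*√35 - 5*I*√3/39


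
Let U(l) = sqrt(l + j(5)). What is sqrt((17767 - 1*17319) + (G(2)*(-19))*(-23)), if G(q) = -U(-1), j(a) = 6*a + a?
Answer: sqrt(448 - 437*sqrt(34)) ≈ 45.827*I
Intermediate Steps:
j(a) = 7*a
U(l) = sqrt(35 + l) (U(l) = sqrt(l + 7*5) = sqrt(l + 35) = sqrt(35 + l))
G(q) = -sqrt(34) (G(q) = -sqrt(35 - 1) = -sqrt(34))
sqrt((17767 - 1*17319) + (G(2)*(-19))*(-23)) = sqrt((17767 - 1*17319) + (-sqrt(34)*(-19))*(-23)) = sqrt((17767 - 17319) + (19*sqrt(34))*(-23)) = sqrt(448 - 437*sqrt(34))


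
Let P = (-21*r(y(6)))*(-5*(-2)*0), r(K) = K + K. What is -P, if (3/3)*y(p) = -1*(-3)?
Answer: 0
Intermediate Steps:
y(p) = 3 (y(p) = -1*(-3) = 3)
r(K) = 2*K
P = 0 (P = (-42*3)*(-5*(-2)*0) = (-21*6)*(10*0) = -126*0 = 0)
-P = -1*0 = 0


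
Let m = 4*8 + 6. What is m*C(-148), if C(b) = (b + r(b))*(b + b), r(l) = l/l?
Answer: 1653456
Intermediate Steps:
r(l) = 1
m = 38 (m = 32 + 6 = 38)
C(b) = 2*b*(1 + b) (C(b) = (b + 1)*(b + b) = (1 + b)*(2*b) = 2*b*(1 + b))
m*C(-148) = 38*(2*(-148)*(1 - 148)) = 38*(2*(-148)*(-147)) = 38*43512 = 1653456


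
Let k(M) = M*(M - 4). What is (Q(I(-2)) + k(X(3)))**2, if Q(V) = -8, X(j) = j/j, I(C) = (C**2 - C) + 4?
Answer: 121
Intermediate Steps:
I(C) = 4 + C**2 - C
X(j) = 1
k(M) = M*(-4 + M)
(Q(I(-2)) + k(X(3)))**2 = (-8 + 1*(-4 + 1))**2 = (-8 + 1*(-3))**2 = (-8 - 3)**2 = (-11)**2 = 121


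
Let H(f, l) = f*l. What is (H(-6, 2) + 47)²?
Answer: 1225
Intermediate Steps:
(H(-6, 2) + 47)² = (-6*2 + 47)² = (-12 + 47)² = 35² = 1225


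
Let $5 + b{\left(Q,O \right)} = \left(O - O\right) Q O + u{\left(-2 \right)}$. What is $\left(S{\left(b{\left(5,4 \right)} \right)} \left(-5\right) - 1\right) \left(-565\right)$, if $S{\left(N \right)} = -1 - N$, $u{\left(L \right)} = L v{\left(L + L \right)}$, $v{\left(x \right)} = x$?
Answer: $-10735$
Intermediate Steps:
$u{\left(L \right)} = 2 L^{2}$ ($u{\left(L \right)} = L \left(L + L\right) = L 2 L = 2 L^{2}$)
$b{\left(Q,O \right)} = 3$ ($b{\left(Q,O \right)} = -5 + \left(\left(O - O\right) Q O + 2 \left(-2\right)^{2}\right) = -5 + \left(0 Q O + 2 \cdot 4\right) = -5 + \left(0 O + 8\right) = -5 + \left(0 + 8\right) = -5 + 8 = 3$)
$\left(S{\left(b{\left(5,4 \right)} \right)} \left(-5\right) - 1\right) \left(-565\right) = \left(\left(-1 - 3\right) \left(-5\right) - 1\right) \left(-565\right) = \left(\left(-4\right) \left(-5\right) - 1\right) \left(-565\right) = \left(20 - 1\right) \left(-565\right) = 19 \left(-565\right) = -10735$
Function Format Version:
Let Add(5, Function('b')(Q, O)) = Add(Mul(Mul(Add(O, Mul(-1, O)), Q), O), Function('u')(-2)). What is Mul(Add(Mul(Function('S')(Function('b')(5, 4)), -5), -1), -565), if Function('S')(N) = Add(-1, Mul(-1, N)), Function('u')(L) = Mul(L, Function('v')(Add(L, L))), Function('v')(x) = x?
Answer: -10735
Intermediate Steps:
Function('u')(L) = Mul(2, Pow(L, 2)) (Function('u')(L) = Mul(L, Add(L, L)) = Mul(L, Mul(2, L)) = Mul(2, Pow(L, 2)))
Function('b')(Q, O) = 3 (Function('b')(Q, O) = Add(-5, Add(Mul(Mul(Add(O, Mul(-1, O)), Q), O), Mul(2, Pow(-2, 2)))) = Add(-5, Add(Mul(Mul(0, Q), O), Mul(2, 4))) = Add(-5, Add(Mul(0, O), 8)) = Add(-5, Add(0, 8)) = Add(-5, 8) = 3)
Mul(Add(Mul(Function('S')(Function('b')(5, 4)), -5), -1), -565) = Mul(Add(Mul(Add(-1, Mul(-1, 3)), -5), -1), -565) = Mul(Add(Mul(Add(-1, -3), -5), -1), -565) = Mul(Add(Mul(-4, -5), -1), -565) = Mul(Add(20, -1), -565) = Mul(19, -565) = -10735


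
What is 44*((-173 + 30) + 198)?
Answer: 2420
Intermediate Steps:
44*((-173 + 30) + 198) = 44*(-143 + 198) = 44*55 = 2420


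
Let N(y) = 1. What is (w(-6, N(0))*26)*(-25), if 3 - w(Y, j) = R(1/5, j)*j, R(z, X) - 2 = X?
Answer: 0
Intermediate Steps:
R(z, X) = 2 + X
w(Y, j) = 3 - j*(2 + j) (w(Y, j) = 3 - (2 + j)*j = 3 - j*(2 + j))
(w(-6, N(0))*26)*(-25) = ((3 - 1*1*(2 + 1))*26)*(-25) = ((3 - 1*1*3)*26)*(-25) = ((3 - 3)*26)*(-25) = (0*26)*(-25) = 0*(-25) = 0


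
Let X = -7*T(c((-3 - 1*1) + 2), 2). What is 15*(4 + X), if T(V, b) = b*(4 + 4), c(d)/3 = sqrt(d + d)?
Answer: -1620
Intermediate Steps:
c(d) = 3*sqrt(2)*sqrt(d) (c(d) = 3*sqrt(d + d) = 3*sqrt(2*d) = 3*(sqrt(2)*sqrt(d)) = 3*sqrt(2)*sqrt(d))
T(V, b) = 8*b (T(V, b) = b*8 = 8*b)
X = -112 (X = -56*2 = -7*16 = -112)
15*(4 + X) = 15*(4 - 112) = 15*(-108) = -1620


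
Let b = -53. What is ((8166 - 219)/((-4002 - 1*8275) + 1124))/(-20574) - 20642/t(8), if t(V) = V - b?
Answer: -526283382773/1555241238 ≈ -338.39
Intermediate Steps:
t(V) = 53 + V (t(V) = V - 1*(-53) = V + 53 = 53 + V)
((8166 - 219)/((-4002 - 1*8275) + 1124))/(-20574) - 20642/t(8) = ((8166 - 219)/((-4002 - 1*8275) + 1124))/(-20574) - 20642/(53 + 8) = (7947/((-4002 - 8275) + 1124))*(-1/20574) - 20642/61 = (7947/(-12277 + 1124))*(-1/20574) - 20642*1/61 = (7947/(-11153))*(-1/20574) - 20642/61 = (7947*(-1/11153))*(-1/20574) - 20642/61 = -7947/11153*(-1/20574) - 20642/61 = 883/25495758 - 20642/61 = -526283382773/1555241238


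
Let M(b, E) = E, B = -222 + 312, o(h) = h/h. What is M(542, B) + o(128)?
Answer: 91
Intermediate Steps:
o(h) = 1
B = 90
M(542, B) + o(128) = 90 + 1 = 91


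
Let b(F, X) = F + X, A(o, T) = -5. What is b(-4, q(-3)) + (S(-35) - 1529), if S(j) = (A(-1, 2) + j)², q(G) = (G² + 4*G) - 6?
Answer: 58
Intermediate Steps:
q(G) = -6 + G² + 4*G
S(j) = (-5 + j)²
b(-4, q(-3)) + (S(-35) - 1529) = (-4 + (-6 + (-3)² + 4*(-3))) + ((-5 - 35)² - 1529) = (-4 + (-6 + 9 - 12)) + ((-40)² - 1529) = (-4 - 9) + (1600 - 1529) = -13 + 71 = 58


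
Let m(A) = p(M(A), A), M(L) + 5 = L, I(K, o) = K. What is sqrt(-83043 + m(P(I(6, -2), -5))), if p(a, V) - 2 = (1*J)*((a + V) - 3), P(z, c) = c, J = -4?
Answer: I*sqrt(82969) ≈ 288.04*I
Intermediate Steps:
M(L) = -5 + L
p(a, V) = 14 - 4*V - 4*a (p(a, V) = 2 + (1*(-4))*((a + V) - 3) = 2 - 4*((V + a) - 3) = 2 - 4*(-3 + V + a) = 2 + (12 - 4*V - 4*a) = 14 - 4*V - 4*a)
m(A) = 34 - 8*A (m(A) = 14 - 4*A - 4*(-5 + A) = 14 - 4*A + (20 - 4*A) = 34 - 8*A)
sqrt(-83043 + m(P(I(6, -2), -5))) = sqrt(-83043 + (34 - 8*(-5))) = sqrt(-83043 + (34 + 40)) = sqrt(-83043 + 74) = sqrt(-82969) = I*sqrt(82969)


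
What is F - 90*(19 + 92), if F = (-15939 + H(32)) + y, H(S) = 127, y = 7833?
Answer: -17969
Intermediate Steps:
F = -7979 (F = (-15939 + 127) + 7833 = -15812 + 7833 = -7979)
F - 90*(19 + 92) = -7979 - 90*(19 + 92) = -7979 - 90*111 = -7979 - 9990 = -17969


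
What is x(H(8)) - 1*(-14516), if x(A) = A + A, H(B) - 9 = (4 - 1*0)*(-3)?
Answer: 14510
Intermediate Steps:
H(B) = -3 (H(B) = 9 + (4 - 1*0)*(-3) = 9 + (4 + 0)*(-3) = 9 + 4*(-3) = 9 - 12 = -3)
x(A) = 2*A
x(H(8)) - 1*(-14516) = 2*(-3) - 1*(-14516) = -6 + 14516 = 14510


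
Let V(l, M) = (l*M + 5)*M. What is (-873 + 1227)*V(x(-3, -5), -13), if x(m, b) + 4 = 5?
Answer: 36816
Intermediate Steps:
x(m, b) = 1 (x(m, b) = -4 + 5 = 1)
V(l, M) = M*(5 + M*l) (V(l, M) = (M*l + 5)*M = (5 + M*l)*M = M*(5 + M*l))
(-873 + 1227)*V(x(-3, -5), -13) = (-873 + 1227)*(-13*(5 - 13*1)) = 354*(-13*(5 - 13)) = 354*(-13*(-8)) = 354*104 = 36816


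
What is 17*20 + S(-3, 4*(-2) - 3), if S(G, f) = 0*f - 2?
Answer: 338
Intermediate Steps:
S(G, f) = -2 (S(G, f) = 0 - 2 = -2)
17*20 + S(-3, 4*(-2) - 3) = 17*20 - 2 = 340 - 2 = 338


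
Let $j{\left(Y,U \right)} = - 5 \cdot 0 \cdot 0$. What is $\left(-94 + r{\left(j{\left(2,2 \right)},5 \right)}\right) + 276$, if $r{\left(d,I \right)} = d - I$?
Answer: $177$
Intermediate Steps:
$j{\left(Y,U \right)} = 0$ ($j{\left(Y,U \right)} = \left(-5\right) 0 = 0$)
$\left(-94 + r{\left(j{\left(2,2 \right)},5 \right)}\right) + 276 = \left(-94 + \left(0 - 5\right)\right) + 276 = \left(-94 - 5\right) + 276 = -99 + 276 = 177$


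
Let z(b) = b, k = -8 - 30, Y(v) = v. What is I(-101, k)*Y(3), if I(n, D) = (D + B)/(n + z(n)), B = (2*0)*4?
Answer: 57/101 ≈ 0.56436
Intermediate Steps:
k = -38
B = 0 (B = 0*4 = 0)
I(n, D) = D/(2*n) (I(n, D) = (D + 0)/(n + n) = D/((2*n)) = D*(1/(2*n)) = D/(2*n))
I(-101, k)*Y(3) = ((½)*(-38)/(-101))*3 = ((½)*(-38)*(-1/101))*3 = (19/101)*3 = 57/101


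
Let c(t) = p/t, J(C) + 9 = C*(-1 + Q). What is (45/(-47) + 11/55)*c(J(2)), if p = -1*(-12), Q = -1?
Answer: 2136/3055 ≈ 0.69918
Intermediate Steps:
p = 12
J(C) = -9 - 2*C (J(C) = -9 + C*(-1 - 1) = -9 + C*(-2) = -9 - 2*C)
c(t) = 12/t
(45/(-47) + 11/55)*c(J(2)) = (45/(-47) + 11/55)*(12/(-9 - 2*2)) = (45*(-1/47) + 11*(1/55))*(12/(-9 - 4)) = (-45/47 + 1/5)*(12/(-13)) = -2136*(-1)/(235*13) = -178/235*(-12/13) = 2136/3055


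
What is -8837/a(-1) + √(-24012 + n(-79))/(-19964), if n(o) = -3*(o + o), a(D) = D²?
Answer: -8837 - I*√23538/19964 ≈ -8837.0 - 0.0076849*I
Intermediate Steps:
n(o) = -6*o
-8837/a(-1) + √(-24012 + n(-79))/(-19964) = -8837/((-1)²) + √(-24012 - 6*(-79))/(-19964) = -8837/1 + √(-24012 + 474)*(-1/19964) = -8837*1 + √(-23538)*(-1/19964) = -8837 + (I*√23538)*(-1/19964) = -8837 - I*√23538/19964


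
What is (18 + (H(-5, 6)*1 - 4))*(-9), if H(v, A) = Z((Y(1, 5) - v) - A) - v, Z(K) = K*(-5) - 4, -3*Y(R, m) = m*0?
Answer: -180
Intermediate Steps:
Y(R, m) = 0 (Y(R, m) = -m*0/3 = -⅓*0 = 0)
Z(K) = -4 - 5*K (Z(K) = -5*K - 4 = -4 - 5*K)
H(v, A) = -4 + 4*v + 5*A (H(v, A) = (-4 - 5*((0 - v) - A)) - v = (-4 - 5*(-v - A)) - v = (-4 - 5*(-A - v)) - v = (-4 + (5*A + 5*v)) - v = (-4 + 5*A + 5*v) - v = -4 + 4*v + 5*A)
(18 + (H(-5, 6)*1 - 4))*(-9) = (18 + ((-4 + 4*(-5) + 5*6)*1 - 4))*(-9) = (18 + ((-4 - 20 + 30)*1 - 4))*(-9) = (18 + (6*1 - 4))*(-9) = (18 + (6 - 4))*(-9) = (18 + 2)*(-9) = 20*(-9) = -180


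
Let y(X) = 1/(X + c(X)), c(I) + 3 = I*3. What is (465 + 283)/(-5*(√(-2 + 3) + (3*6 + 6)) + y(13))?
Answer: -9163/1531 ≈ -5.9850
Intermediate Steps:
c(I) = -3 + 3*I (c(I) = -3 + I*3 = -3 + 3*I)
y(X) = 1/(-3 + 4*X) (y(X) = 1/(X + (-3 + 3*X)) = 1/(-3 + 4*X))
(465 + 283)/(-5*(√(-2 + 3) + (3*6 + 6)) + y(13)) = (465 + 283)/(-5*(√(-2 + 3) + (3*6 + 6)) + 1/(-3 + 4*13)) = 748/(-5*(√1 + (18 + 6)) + 1/(-3 + 52)) = 748/(-5*(1 + 24) + 1/49) = 748/(-5*25 + 1/49) = 748/(-125 + 1/49) = 748/(-6124/49) = 748*(-49/6124) = -9163/1531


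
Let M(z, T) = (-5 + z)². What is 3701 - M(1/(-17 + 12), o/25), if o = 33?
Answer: 91849/25 ≈ 3674.0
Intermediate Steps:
3701 - M(1/(-17 + 12), o/25) = 3701 - (-5 + 1/(-17 + 12))² = 3701 - (-5 + 1/(-5))² = 3701 - (-5 - ⅕)² = 3701 - (-26/5)² = 3701 - 1*676/25 = 3701 - 676/25 = 91849/25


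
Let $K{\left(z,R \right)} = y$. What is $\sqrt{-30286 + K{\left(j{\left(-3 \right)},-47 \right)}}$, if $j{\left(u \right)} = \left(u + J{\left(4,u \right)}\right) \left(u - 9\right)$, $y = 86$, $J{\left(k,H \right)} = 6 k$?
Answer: $10 i \sqrt{302} \approx 173.78 i$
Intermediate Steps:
$j{\left(u \right)} = \left(-9 + u\right) \left(24 + u\right)$ ($j{\left(u \right)} = \left(u + 6 \cdot 4\right) \left(u - 9\right) = \left(u + 24\right) \left(-9 + u\right) = \left(24 + u\right) \left(-9 + u\right) = \left(-9 + u\right) \left(24 + u\right)$)
$K{\left(z,R \right)} = 86$
$\sqrt{-30286 + K{\left(j{\left(-3 \right)},-47 \right)}} = \sqrt{-30286 + 86} = \sqrt{-30200} = 10 i \sqrt{302}$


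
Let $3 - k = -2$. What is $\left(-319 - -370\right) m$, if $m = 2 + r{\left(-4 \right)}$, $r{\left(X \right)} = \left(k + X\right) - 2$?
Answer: $51$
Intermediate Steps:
$k = 5$ ($k = 3 - -2 = 3 + 2 = 5$)
$r{\left(X \right)} = 3 + X$ ($r{\left(X \right)} = \left(5 + X\right) - 2 = 3 + X$)
$m = 1$ ($m = 2 + \left(3 - 4\right) = 2 - 1 = 1$)
$\left(-319 - -370\right) m = \left(-319 - -370\right) 1 = \left(-319 + 370\right) 1 = 51 \cdot 1 = 51$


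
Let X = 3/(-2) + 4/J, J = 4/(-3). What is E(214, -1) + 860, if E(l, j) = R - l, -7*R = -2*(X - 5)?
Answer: 4503/7 ≈ 643.29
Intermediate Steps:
J = -4/3 (J = 4*(-1/3) = -4/3 ≈ -1.3333)
X = -9/2 (X = 3/(-2) + 4/(-4/3) = 3*(-1/2) + 4*(-3/4) = -3/2 - 3 = -9/2 ≈ -4.5000)
R = -19/7 (R = -(-2)*(-9/2 - 5)/7 = -(-2)*(-19)/(7*2) = -1/7*19 = -19/7 ≈ -2.7143)
E(l, j) = -19/7 - l
E(214, -1) + 860 = (-19/7 - 1*214) + 860 = (-19/7 - 214) + 860 = -1517/7 + 860 = 4503/7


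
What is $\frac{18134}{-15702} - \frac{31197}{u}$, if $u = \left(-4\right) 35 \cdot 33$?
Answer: $\frac{67679369}{12090540} \approx 5.5977$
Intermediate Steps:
$u = -4620$ ($u = \left(-140\right) 33 = -4620$)
$\frac{18134}{-15702} - \frac{31197}{u} = \frac{18134}{-15702} - \frac{31197}{-4620} = 18134 \left(- \frac{1}{15702}\right) - - \frac{10399}{1540} = - \frac{9067}{7851} + \frac{10399}{1540} = \frac{67679369}{12090540}$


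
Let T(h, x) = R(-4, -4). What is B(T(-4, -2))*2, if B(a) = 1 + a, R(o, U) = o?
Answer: -6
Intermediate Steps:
T(h, x) = -4
B(T(-4, -2))*2 = (1 - 4)*2 = -3*2 = -6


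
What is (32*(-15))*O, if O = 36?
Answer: -17280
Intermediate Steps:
(32*(-15))*O = (32*(-15))*36 = -480*36 = -17280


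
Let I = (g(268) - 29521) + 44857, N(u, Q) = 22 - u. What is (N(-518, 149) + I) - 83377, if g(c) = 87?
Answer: -67414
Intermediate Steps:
I = 15423 (I = (87 - 29521) + 44857 = -29434 + 44857 = 15423)
(N(-518, 149) + I) - 83377 = ((22 - 1*(-518)) + 15423) - 83377 = ((22 + 518) + 15423) - 83377 = (540 + 15423) - 83377 = 15963 - 83377 = -67414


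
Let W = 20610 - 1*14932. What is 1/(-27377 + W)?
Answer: -1/21699 ≈ -4.6085e-5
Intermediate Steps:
W = 5678 (W = 20610 - 14932 = 5678)
1/(-27377 + W) = 1/(-27377 + 5678) = 1/(-21699) = -1/21699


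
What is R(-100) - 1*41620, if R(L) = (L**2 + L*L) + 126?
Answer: -21494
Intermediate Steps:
R(L) = 126 + 2*L**2 (R(L) = (L**2 + L**2) + 126 = 2*L**2 + 126 = 126 + 2*L**2)
R(-100) - 1*41620 = (126 + 2*(-100)**2) - 1*41620 = (126 + 2*10000) - 41620 = (126 + 20000) - 41620 = 20126 - 41620 = -21494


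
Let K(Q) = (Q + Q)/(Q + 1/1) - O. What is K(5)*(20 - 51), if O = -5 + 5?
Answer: -155/3 ≈ -51.667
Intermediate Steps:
O = 0
K(Q) = 2*Q/(1 + Q) (K(Q) = (Q + Q)/(Q + 1/1) - 1*0 = (2*Q)/(Q + 1) + 0 = (2*Q)/(1 + Q) + 0 = 2*Q/(1 + Q) + 0 = 2*Q/(1 + Q))
K(5)*(20 - 51) = (2*5/(1 + 5))*(20 - 51) = (2*5/6)*(-31) = (2*5*(⅙))*(-31) = (5/3)*(-31) = -155/3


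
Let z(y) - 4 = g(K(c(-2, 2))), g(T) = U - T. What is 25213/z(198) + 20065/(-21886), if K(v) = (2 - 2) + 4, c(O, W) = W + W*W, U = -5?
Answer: -551912043/109430 ≈ -5043.5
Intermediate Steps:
c(O, W) = W + W**2
K(v) = 4 (K(v) = 0 + 4 = 4)
g(T) = -5 - T
z(y) = -5 (z(y) = 4 + (-5 - 1*4) = 4 + (-5 - 4) = 4 - 9 = -5)
25213/z(198) + 20065/(-21886) = 25213/(-5) + 20065/(-21886) = 25213*(-1/5) + 20065*(-1/21886) = -25213/5 - 20065/21886 = -551912043/109430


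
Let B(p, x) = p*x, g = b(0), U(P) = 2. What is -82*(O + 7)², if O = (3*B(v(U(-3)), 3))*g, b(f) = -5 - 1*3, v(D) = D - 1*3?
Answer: -511762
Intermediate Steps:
v(D) = -3 + D (v(D) = D - 3 = -3 + D)
b(f) = -8 (b(f) = -5 - 3 = -8)
g = -8
O = 72 (O = (3*((-3 + 2)*3))*(-8) = (3*(-1*3))*(-8) = (3*(-3))*(-8) = -9*(-8) = 72)
-82*(O + 7)² = -82*(72 + 7)² = -82*79² = -82*6241 = -511762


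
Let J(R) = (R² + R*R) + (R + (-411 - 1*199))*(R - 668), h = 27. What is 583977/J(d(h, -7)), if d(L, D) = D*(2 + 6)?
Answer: 583977/488456 ≈ 1.1956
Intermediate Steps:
d(L, D) = 8*D (d(L, D) = D*8 = 8*D)
J(R) = 2*R² + (-668 + R)*(-610 + R) (J(R) = (R² + R²) + (R + (-411 - 199))*(-668 + R) = 2*R² + (R - 610)*(-668 + R) = 2*R² + (-610 + R)*(-668 + R) = 2*R² + (-668 + R)*(-610 + R))
583977/J(d(h, -7)) = 583977/(407480 - 10224*(-7) + 3*(8*(-7))²) = 583977/(407480 - 1278*(-56) + 3*(-56)²) = 583977/(407480 + 71568 + 3*3136) = 583977/(407480 + 71568 + 9408) = 583977/488456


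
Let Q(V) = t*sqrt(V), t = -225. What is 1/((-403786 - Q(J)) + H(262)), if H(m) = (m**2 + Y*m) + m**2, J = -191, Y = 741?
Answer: -72356/5245060111 - 225*I*sqrt(191)/5245060111 ≈ -1.3795e-5 - 5.9286e-7*I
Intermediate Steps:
Q(V) = -225*sqrt(V)
H(m) = 2*m**2 + 741*m (H(m) = (m**2 + 741*m) + m**2 = 2*m**2 + 741*m)
1/((-403786 - Q(J)) + H(262)) = 1/((-403786 - (-225)*sqrt(-191)) + 262*(741 + 2*262)) = 1/((-403786 - (-225)*I*sqrt(191)) + 262*(741 + 524)) = 1/((-403786 - (-225)*I*sqrt(191)) + 262*1265) = 1/((-403786 + 225*I*sqrt(191)) + 331430) = 1/(-72356 + 225*I*sqrt(191))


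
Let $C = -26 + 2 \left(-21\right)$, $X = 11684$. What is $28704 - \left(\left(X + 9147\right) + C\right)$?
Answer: $7941$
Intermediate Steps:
$C = -68$ ($C = -26 - 42 = -68$)
$28704 - \left(\left(X + 9147\right) + C\right) = 28704 - \left(\left(11684 + 9147\right) - 68\right) = 28704 - \left(20831 - 68\right) = 28704 - 20763 = 7941$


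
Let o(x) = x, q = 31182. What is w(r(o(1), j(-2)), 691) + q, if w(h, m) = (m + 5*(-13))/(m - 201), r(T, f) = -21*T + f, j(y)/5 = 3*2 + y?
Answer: 7639903/245 ≈ 31183.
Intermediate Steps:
j(y) = 30 + 5*y (j(y) = 5*(3*2 + y) = 5*(6 + y) = 30 + 5*y)
r(T, f) = f - 21*T
w(h, m) = (-65 + m)/(-201 + m) (w(h, m) = (m - 65)/(-201 + m) = (-65 + m)/(-201 + m))
w(r(o(1), j(-2)), 691) + q = (-65 + 691)/(-201 + 691) + 31182 = 626/490 + 31182 = (1/490)*626 + 31182 = 313/245 + 31182 = 7639903/245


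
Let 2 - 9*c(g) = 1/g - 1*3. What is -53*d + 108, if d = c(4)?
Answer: 2881/36 ≈ 80.028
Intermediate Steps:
c(g) = 5/9 - 1/(9*g) (c(g) = 2/9 - (1/g - 1*3)/9 = 2/9 - (1/g - 3)/9 = 2/9 - (-3 + 1/g)/9 = 2/9 + (⅓ - 1/(9*g)) = 5/9 - 1/(9*g))
d = 19/36 (d = (⅑)*(-1 + 5*4)/4 = (⅑)*(¼)*(-1 + 20) = (⅑)*(¼)*19 = 19/36 ≈ 0.52778)
-53*d + 108 = -53*19/36 + 108 = -1007/36 + 108 = 2881/36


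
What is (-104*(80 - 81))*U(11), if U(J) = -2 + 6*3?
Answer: 1664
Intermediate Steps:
U(J) = 16 (U(J) = -2 + 18 = 16)
(-104*(80 - 81))*U(11) = -104*(80 - 81)*16 = -104*(-1)*16 = 104*16 = 1664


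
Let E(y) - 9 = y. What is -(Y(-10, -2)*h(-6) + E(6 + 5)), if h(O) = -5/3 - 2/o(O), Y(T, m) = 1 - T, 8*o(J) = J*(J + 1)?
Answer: 21/5 ≈ 4.2000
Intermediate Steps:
o(J) = J*(1 + J)/8 (o(J) = (J*(J + 1))/8 = (J*(1 + J))/8 = J*(1 + J)/8)
E(y) = 9 + y
h(O) = -5/3 - 16/(O*(1 + O)) (h(O) = -5/3 - 2*8/(O*(1 + O)) = -5*⅓ - 16/(O*(1 + O)) = -5/3 - 16/(O*(1 + O)))
-(Y(-10, -2)*h(-6) + E(6 + 5)) = -((1 - 1*(-10))*((⅓)*(-48 - 5*(-6)*(1 - 6))/(-6*(1 - 6))) + (9 + (6 + 5))) = -((1 + 10)*((⅓)*(-⅙)*(-48 - 5*(-6)*(-5))/(-5)) + (9 + 11)) = -(11*((⅓)*(-⅙)*(-⅕)*(-48 - 150)) + 20) = -(11*((⅓)*(-⅙)*(-⅕)*(-198)) + 20) = -(11*(-11/5) + 20) = -(-121/5 + 20) = -1*(-21/5) = 21/5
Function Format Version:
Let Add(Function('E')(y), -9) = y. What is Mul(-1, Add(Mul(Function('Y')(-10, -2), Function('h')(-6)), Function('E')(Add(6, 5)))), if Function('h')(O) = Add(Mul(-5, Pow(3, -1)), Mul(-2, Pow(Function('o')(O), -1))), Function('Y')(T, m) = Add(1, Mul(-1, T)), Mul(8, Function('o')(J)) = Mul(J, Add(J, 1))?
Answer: Rational(21, 5) ≈ 4.2000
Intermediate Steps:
Function('o')(J) = Mul(Rational(1, 8), J, Add(1, J)) (Function('o')(J) = Mul(Rational(1, 8), Mul(J, Add(J, 1))) = Mul(Rational(1, 8), Mul(J, Add(1, J))) = Mul(Rational(1, 8), J, Add(1, J)))
Function('E')(y) = Add(9, y)
Function('h')(O) = Add(Rational(-5, 3), Mul(-16, Pow(O, -1), Pow(Add(1, O), -1))) (Function('h')(O) = Add(Mul(-5, Pow(3, -1)), Mul(-2, Pow(Mul(Rational(1, 8), O, Add(1, O)), -1))) = Add(Mul(-5, Rational(1, 3)), Mul(-2, Mul(8, Pow(O, -1), Pow(Add(1, O), -1)))) = Add(Rational(-5, 3), Mul(-16, Pow(O, -1), Pow(Add(1, O), -1))))
Mul(-1, Add(Mul(Function('Y')(-10, -2), Function('h')(-6)), Function('E')(Add(6, 5)))) = Mul(-1, Add(Mul(Add(1, Mul(-1, -10)), Mul(Rational(1, 3), Pow(-6, -1), Pow(Add(1, -6), -1), Add(-48, Mul(-5, -6, Add(1, -6))))), Add(9, Add(6, 5)))) = Mul(-1, Add(Mul(Add(1, 10), Mul(Rational(1, 3), Rational(-1, 6), Pow(-5, -1), Add(-48, Mul(-5, -6, -5)))), Add(9, 11))) = Mul(-1, Add(Mul(11, Mul(Rational(1, 3), Rational(-1, 6), Rational(-1, 5), Add(-48, -150))), 20)) = Mul(-1, Add(Mul(11, Mul(Rational(1, 3), Rational(-1, 6), Rational(-1, 5), -198)), 20)) = Mul(-1, Add(Mul(11, Rational(-11, 5)), 20)) = Mul(-1, Add(Rational(-121, 5), 20)) = Mul(-1, Rational(-21, 5)) = Rational(21, 5)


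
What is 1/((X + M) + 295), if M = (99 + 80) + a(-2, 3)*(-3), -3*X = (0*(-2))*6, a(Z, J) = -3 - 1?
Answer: 1/486 ≈ 0.0020576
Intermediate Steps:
a(Z, J) = -4
X = 0 (X = -0*(-2)*6/3 = -0*6 = -1/3*0 = 0)
M = 191 (M = (99 + 80) - 4*(-3) = 179 + 12 = 191)
1/((X + M) + 295) = 1/((0 + 191) + 295) = 1/(191 + 295) = 1/486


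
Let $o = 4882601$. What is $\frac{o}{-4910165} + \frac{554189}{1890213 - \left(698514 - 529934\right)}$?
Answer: $- \frac{5684887576248}{8453502099445} \approx -0.67249$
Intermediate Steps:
$\frac{o}{-4910165} + \frac{554189}{1890213 - \left(698514 - 529934\right)} = \frac{4882601}{-4910165} + \frac{554189}{1890213 - \left(698514 - 529934\right)} = 4882601 \left(- \frac{1}{4910165}\right) + \frac{554189}{1890213 - \left(698514 - 529934\right)} = - \frac{4882601}{4910165} + \frac{554189}{1890213 - 168580} = - \frac{4882601}{4910165} + \frac{554189}{1721633} = - \frac{5684887576248}{8453502099445}$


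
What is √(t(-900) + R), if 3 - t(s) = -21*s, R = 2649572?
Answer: 5*√105227 ≈ 1621.9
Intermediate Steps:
t(s) = 3 + 21*s (t(s) = 3 - (-21)*s = 3 + 21*s)
√(t(-900) + R) = √((3 + 21*(-900)) + 2649572) = √((3 - 18900) + 2649572) = √(-18897 + 2649572) = √2630675 = 5*√105227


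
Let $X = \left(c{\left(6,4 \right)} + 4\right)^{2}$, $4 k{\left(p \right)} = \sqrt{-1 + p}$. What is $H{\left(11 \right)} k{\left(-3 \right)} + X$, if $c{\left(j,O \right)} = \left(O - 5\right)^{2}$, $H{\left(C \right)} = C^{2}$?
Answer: $25 + \frac{121 i}{2} \approx 25.0 + 60.5 i$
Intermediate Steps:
$c{\left(j,O \right)} = \left(-5 + O\right)^{2}$
$k{\left(p \right)} = \frac{\sqrt{-1 + p}}{4}$
$X = 25$ ($X = \left(\left(-5 + 4\right)^{2} + 4\right)^{2} = \left(\left(-1\right)^{2} + 4\right)^{2} = \left(1 + 4\right)^{2} = 5^{2} = 25$)
$H{\left(11 \right)} k{\left(-3 \right)} + X = 11^{2} \frac{\sqrt{-1 - 3}}{4} + 25 = 121 \frac{\sqrt{-4}}{4} + 25 = 121 \frac{2 i}{4} + 25 = 121 \frac{i}{2} + 25 = \frac{121 i}{2} + 25 = 25 + \frac{121 i}{2}$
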